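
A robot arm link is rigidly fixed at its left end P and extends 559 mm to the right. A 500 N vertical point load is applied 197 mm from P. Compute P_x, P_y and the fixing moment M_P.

P_x = 0, P_y = 500.0 N, M_P = 98500 N·mm

ΣF_x = 0: P_x = 0.
ΣF_y = 0: P_y − 500 = 0 → P_y = 500.0 N.
ΣM about P: M_P − 500·197 = 0 → M_P = 98500 N·mm.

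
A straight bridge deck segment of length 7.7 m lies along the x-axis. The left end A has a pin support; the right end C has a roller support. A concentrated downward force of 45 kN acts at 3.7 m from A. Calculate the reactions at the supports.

Moments about A: C_y·7.7 − 45·3.7 = 0 → C_y = 166.5/7.7 = 21.6234 ≈ 21.62 kN.
ΣF_y = 0: A_y + 21.6234 − 45 = 0 → A_y = 23.38 kN.
ΣF_x = 0: no horizontal applied forces, so A_x = 0.

A_x = 0, A_y = 23.38 kN, C_y = 21.62 kN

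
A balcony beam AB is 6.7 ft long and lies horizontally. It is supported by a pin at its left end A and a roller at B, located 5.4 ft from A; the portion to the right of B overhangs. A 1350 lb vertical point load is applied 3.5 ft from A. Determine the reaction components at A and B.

A_x = 0, A_y = 475.0 lb, B_y = 875.0 lb

ΣM about A: B_y·5.4 − 1350·3.5 = 0 → B_y = 4725/5.4 = 875.0 lb.
ΣF_y = 0: A_y + 875 − 1350 = 0 → A_y = 475.0 lb.
ΣF_x = 0: no horizontal applied forces, so A_x = 0.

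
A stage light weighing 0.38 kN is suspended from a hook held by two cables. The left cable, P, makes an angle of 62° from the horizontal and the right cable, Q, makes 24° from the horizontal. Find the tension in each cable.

T_P = 0.3480 kN, T_Q = 0.1788 kN

ΣF_x = 0: −T_P·cos62° + T_Q·cos24° = 0 → T_Q = 0.513901·T_P.
ΣF_y = 0: T_P·sin62° + T_Q·sin24° = 0.38.
Substitute: T_P·(0.882948 + 0.513901·0.406737) = 0.38 → T_P = 0.347995 ≈ 0.3480 kN.
Then T_Q = 0.513901 × 0.347995 = 0.1788 kN.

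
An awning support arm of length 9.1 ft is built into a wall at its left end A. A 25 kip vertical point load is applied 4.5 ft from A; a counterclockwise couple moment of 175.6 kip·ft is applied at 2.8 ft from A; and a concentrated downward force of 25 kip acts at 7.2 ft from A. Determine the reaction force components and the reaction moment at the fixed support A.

A_x = 0, A_y = 50.00 kip, M_A = 116.9 kip·ft

ΣF_x = 0: A_x = 0.
ΣF_y = 0: A_y − 25 − 25 = 0 → A_y = 50.00 kip.
ΣM about A: M_A − 25·4.5 + 175.6 − 25·7.2 = 0 → M_A = 116.9 kip·ft.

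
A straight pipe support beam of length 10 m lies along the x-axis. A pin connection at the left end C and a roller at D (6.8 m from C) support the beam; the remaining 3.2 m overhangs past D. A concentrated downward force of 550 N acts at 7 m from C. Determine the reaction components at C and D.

ΣM about C: D_y·6.8 − 550·7 = 0 → D_y = 3850/6.8 = 566.176 ≈ 566.2 N.
ΣF_y = 0: C_y + 566.176 − 550 = 0 → C_y = -16.18 N.
ΣF_x = 0: no horizontal applied forces, so C_x = 0.

C_x = 0, C_y = -16.18 N, D_y = 566.2 N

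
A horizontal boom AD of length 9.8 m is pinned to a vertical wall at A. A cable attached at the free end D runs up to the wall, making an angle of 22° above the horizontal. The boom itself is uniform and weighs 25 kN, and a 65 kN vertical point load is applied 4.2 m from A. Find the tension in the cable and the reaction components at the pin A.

ΣM about A: T·sin22°·9.8 − 25·4.9 − 65·4.2 = 0 → T = 395.5/(9.8·0.374607) = 107.732 ≈ 107.7 kN.
ΣF_x = 0: A_x − T·cos22° = 0 → A_x = 107.732 × 0.927184 = 99.89 kN.
ΣF_y = 0: A_y + T·sin22° − 25 − 65 = 0 → A_y = 90 − 107.732 × 0.374607 = 49.64 kN.

T = 107.7 kN, A_x = 99.89 kN, A_y = 49.64 kN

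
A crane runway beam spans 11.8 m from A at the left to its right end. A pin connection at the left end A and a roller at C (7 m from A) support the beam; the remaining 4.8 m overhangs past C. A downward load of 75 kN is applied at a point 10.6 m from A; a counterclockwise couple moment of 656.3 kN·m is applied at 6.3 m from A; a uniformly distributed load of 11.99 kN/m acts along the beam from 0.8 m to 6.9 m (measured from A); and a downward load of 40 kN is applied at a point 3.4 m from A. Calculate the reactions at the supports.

A_x = 0, A_y = 108.7 kN, C_y = 79.47 kN

Resultant of the distributed load: 11.99 × 6.1 = 73.139 kN at 3.85 m from A.
Taking moments about A: C_y·7 − 75·10.6 + 656.3 − (11.99·6.1)·3.85 − 40·3.4 = 0 → C_y = 556.28515/7 = 79.4693 ≈ 79.47 kN.
ΣF_y = 0: A_y + 79.4693 − 75 − 11.99·6.1 − 40 = 0 → A_y = 108.7 kN.
ΣF_x = 0: no horizontal applied forces, so A_x = 0.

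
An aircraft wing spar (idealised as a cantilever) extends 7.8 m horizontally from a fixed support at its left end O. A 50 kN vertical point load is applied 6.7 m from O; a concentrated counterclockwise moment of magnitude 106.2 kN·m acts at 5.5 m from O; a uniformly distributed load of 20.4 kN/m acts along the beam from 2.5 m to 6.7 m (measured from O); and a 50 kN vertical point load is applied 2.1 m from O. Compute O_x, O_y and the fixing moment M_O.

O_x = 0, O_y = 185.7 kN, M_O = 727.9 kN·m

Resultant of the distributed load: 20.4 × 4.2 = 85.68 kN at 4.6 m from O.
ΣF_x = 0: O_x = 0.
ΣF_y = 0: O_y − 50 − 20.4·4.2 − 50 = 0 → O_y = 185.7 kN.
ΣM about O: M_O − 50·6.7 + 106.2 − (20.4·4.2)·4.6 − 50·2.1 = 0 → M_O = 727.9 kN·m.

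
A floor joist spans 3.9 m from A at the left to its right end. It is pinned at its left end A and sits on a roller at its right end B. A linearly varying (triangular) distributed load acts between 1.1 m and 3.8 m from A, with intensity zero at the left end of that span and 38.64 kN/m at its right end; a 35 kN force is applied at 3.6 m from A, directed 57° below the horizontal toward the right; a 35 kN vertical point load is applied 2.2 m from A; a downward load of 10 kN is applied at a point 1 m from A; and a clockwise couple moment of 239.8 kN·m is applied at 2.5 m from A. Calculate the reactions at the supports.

A_x = -19.06 kN, A_y = -23.16 kN, B_y = 149.7 kN

Resultant of the triangular load: ½ × 38.64 × 2.7 = 52.164 kN, acting at 2.9 m from A (one-third of the span from the peak).
Moments about A: B_y·3.9 − (½·38.64·2.7)·2.9 − 35·sin57°·3.6 − 35·2.2 − 10·1 − 239.8 = 0 → B_y = 583.748/3.9 = 149.679 ≈ 149.7 kN.
ΣF_y = 0: A_y + 149.679 − ½·38.64·2.7 − 35·sin57° − 35 − 10 = 0 → A_y = -23.16 kN.
ΣF_x = 0: A_x + 35·cos57° = 0 → A_x = -19.06 kN.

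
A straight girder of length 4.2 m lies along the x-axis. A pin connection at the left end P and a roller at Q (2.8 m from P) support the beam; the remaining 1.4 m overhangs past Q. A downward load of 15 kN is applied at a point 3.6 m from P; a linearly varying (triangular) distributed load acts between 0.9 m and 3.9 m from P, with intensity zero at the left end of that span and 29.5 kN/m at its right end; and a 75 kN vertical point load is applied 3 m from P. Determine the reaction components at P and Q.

P_x = 0, P_y = -11.22 kN, Q_y = 145.5 kN

Resultant of the triangular load: ½ × 29.5 × 3 = 44.25 kN, acting at 2.9 m from P (one-third of the span from the peak).
ΣM about P: Q_y·2.8 − 15·3.6 − (½·29.5·3)·2.9 − 75·3 = 0 → Q_y = 407.325/2.8 = 145.473 ≈ 145.5 kN.
ΣF_y = 0: P_y + 145.473 − 15 − ½·29.5·3 − 75 = 0 → P_y = -11.22 kN.
ΣF_x = 0: no horizontal applied forces, so P_x = 0.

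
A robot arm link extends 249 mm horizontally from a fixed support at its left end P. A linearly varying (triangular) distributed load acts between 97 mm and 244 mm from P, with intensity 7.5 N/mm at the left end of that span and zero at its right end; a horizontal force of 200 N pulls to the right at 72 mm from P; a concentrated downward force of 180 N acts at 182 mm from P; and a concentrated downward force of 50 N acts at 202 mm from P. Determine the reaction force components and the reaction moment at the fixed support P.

P_x = -200.0 N, P_y = 781.2 N, M_P = 123300 N·mm

Resultant of the triangular load: ½ × 7.5 × 147 = 551.25 N, acting at 146 mm from P (one-third of the span from the peak).
ΣF_x = 0: P_x + 200 = 0 → P_x = -200.0 N.
ΣF_y = 0: P_y − ½·7.5·147 − 180 − 50 = 0 → P_y = 781.2 N.
ΣM about P: M_P − (½·7.5·147)·146 − 180·182 − 50·202 = 0 → M_P = 123300 N·mm.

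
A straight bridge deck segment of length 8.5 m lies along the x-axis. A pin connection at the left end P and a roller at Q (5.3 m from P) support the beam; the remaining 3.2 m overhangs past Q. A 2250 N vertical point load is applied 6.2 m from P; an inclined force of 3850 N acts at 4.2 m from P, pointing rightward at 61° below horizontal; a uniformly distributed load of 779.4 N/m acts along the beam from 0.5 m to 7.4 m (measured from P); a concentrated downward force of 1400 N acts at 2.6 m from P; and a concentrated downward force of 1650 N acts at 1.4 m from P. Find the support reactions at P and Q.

P_x = -1867 N, P_y = 3614 N, Q_y = 10430 N

Resultant of the distributed load: 779.4 × 6.9 = 5377.86 N at 3.95 m from P.
Taking moments about P: Q_y·5.3 − 2250·6.2 − 3850·sin61°·4.2 − (779.4·6.9)·3.95 − 1400·2.6 − 1650·1.4 = 0 → Q_y = 55285.1/5.3 = 10431.2 ≈ 10430 N.
ΣF_y = 0: P_y + 10431.2 − 2250 − 3850·sin61° − 779.4·6.9 − 1400 − 1650 = 0 → P_y = 3614 N.
ΣF_x = 0: P_x + 3850·cos61° = 0 → P_x = -1867 N.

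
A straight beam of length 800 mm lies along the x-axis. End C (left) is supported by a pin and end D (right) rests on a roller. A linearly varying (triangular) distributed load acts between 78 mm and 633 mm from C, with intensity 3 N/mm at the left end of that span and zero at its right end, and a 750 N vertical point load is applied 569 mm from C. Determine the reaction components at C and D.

C_x = 0, C_y = 775.4 N, D_y = 807.1 N

Resultant of the triangular load: ½ × 3 × 555 = 832.5 N, acting at 263 mm from C (one-third of the span from the peak).
ΣM about C: D_y·800 − (½·3·555)·263 − 750·569 = 0 → D_y = 645697.5/800 = 807.122 ≈ 807.1 N.
ΣF_y = 0: C_y + 807.122 − ½·3·555 − 750 = 0 → C_y = 775.4 N.
ΣF_x = 0: no horizontal applied forces, so C_x = 0.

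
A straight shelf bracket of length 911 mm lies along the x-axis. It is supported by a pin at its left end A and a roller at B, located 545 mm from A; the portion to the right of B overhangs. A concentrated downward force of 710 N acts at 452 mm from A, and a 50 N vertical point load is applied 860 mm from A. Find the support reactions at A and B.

A_x = 0, A_y = 92.26 N, B_y = 667.7 N

Moments about A: B_y·545 − 710·452 − 50·860 = 0 → B_y = 363920/545 = 667.743 ≈ 667.7 N.
ΣF_y = 0: A_y + 667.743 − 710 − 50 = 0 → A_y = 92.26 N.
ΣF_x = 0: no horizontal applied forces, so A_x = 0.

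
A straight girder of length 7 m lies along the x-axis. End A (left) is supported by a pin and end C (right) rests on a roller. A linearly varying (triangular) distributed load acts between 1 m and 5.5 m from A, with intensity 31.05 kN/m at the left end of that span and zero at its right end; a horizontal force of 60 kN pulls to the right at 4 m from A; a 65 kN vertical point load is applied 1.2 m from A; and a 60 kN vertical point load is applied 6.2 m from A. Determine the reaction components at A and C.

A_x = -60.00 kN, A_y = 105.6 kN, C_y = 89.24 kN

Resultant of the triangular load: ½ × 31.05 × 4.5 = 69.8625 kN, acting at 2.5 m from A (one-third of the span from the peak).
Taking moments about A: C_y·7 − (½·31.05·4.5)·2.5 − 65·1.2 − 60·6.2 = 0 → C_y = 624.65625/7 = 89.2366 ≈ 89.24 kN.
ΣF_y = 0: A_y + 89.2366 − ½·31.05·4.5 − 65 − 60 = 0 → A_y = 105.6 kN.
ΣF_x = 0: A_x + 60 = 0 → A_x = -60.00 kN.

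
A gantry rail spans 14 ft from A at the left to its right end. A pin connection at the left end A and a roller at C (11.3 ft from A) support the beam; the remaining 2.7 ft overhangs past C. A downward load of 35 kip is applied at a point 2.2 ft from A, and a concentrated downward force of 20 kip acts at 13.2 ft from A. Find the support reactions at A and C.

A_x = 0, A_y = 24.82 kip, C_y = 30.18 kip

Moments about A: C_y·11.3 − 35·2.2 − 20·13.2 = 0 → C_y = 341/11.3 = 30.177 ≈ 30.18 kip.
ΣF_y = 0: A_y + 30.177 − 35 − 20 = 0 → A_y = 24.82 kip.
ΣF_x = 0: no horizontal applied forces, so A_x = 0.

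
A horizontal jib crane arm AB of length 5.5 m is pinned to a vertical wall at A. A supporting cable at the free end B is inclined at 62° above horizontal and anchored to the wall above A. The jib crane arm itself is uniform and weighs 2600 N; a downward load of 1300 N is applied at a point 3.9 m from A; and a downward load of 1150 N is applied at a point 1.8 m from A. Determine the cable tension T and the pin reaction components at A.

ΣM about A: T·sin62°·5.5 − 2600·2.75 − 1300·3.9 − 1150·1.8 = 0 → T = 14290/(5.5·0.882948) = 2942.62 ≈ 2943 N.
ΣF_x = 0: A_x − T·cos62° = 0 → A_x = 2942.62 × 0.469472 = 1381 N.
ΣF_y = 0: A_y + T·sin62° − 2600 − 1300 − 1150 = 0 → A_y = 5050 − 2942.62 × 0.882948 = 2452 N.

T = 2943 N, A_x = 1381 N, A_y = 2452 N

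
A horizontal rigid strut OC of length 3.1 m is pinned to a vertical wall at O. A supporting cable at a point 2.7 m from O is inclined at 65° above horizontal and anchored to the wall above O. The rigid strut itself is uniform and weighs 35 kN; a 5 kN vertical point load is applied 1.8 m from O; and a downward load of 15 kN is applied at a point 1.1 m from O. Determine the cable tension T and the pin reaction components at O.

T = 32.59 kN, O_x = 13.77 kN, O_y = 25.46 kN

ΣM about O: T·sin65°·2.7 − 35·1.55 − 5·1.8 − 15·1.1 = 0 → T = 79.75/(2.7·0.906308) = 32.5905 ≈ 32.59 kN.
ΣF_x = 0: O_x − T·cos65° = 0 → O_x = 32.5905 × 0.422618 = 13.77 kN.
ΣF_y = 0: O_y + T·sin65° − 35 − 5 − 15 = 0 → O_y = 55 − 32.5905 × 0.906308 = 25.46 kN.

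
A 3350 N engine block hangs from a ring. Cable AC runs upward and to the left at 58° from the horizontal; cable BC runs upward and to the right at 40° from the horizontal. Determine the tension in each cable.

T_AC = 2591 N, T_BC = 1793 N

ΣF_x = 0: −T_AC·cos58° + T_BC·cos40° = 0 → T_BC = 0.69176·T_AC.
ΣF_y = 0: T_AC·sin58° + T_BC·sin40° = 3350.
Substitute: T_AC·(0.848048 + 0.69176·0.642788) = 3350 → T_AC = 2591.47 ≈ 2591 N.
Then T_BC = 0.69176 × 2591.47 = 1793 N.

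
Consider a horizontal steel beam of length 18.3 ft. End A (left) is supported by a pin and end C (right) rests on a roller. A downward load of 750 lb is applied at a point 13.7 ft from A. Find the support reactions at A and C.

Moments about A: C_y·18.3 − 750·13.7 = 0 → C_y = 10275/18.3 = 561.475 ≈ 561.5 lb.
ΣF_y = 0: A_y + 561.475 − 750 = 0 → A_y = 188.5 lb.
ΣF_x = 0: no horizontal applied forces, so A_x = 0.

A_x = 0, A_y = 188.5 lb, C_y = 561.5 lb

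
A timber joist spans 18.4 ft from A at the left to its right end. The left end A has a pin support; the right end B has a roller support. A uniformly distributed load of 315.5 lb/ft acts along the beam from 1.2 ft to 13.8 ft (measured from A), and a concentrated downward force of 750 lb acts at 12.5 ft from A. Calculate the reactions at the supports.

Resultant of the distributed load: 315.5 × 12.6 = 3975.3 lb at 7.5 ft from A.
ΣM about A: B_y·18.4 − (315.5·12.6)·7.5 − 750·12.5 = 0 → B_y = 39189.75/18.4 = 2129.88 ≈ 2130 lb.
ΣF_y = 0: A_y + 2129.88 − 315.5·12.6 − 750 = 0 → A_y = 2595 lb.
ΣF_x = 0: no horizontal applied forces, so A_x = 0.

A_x = 0, A_y = 2595 lb, B_y = 2130 lb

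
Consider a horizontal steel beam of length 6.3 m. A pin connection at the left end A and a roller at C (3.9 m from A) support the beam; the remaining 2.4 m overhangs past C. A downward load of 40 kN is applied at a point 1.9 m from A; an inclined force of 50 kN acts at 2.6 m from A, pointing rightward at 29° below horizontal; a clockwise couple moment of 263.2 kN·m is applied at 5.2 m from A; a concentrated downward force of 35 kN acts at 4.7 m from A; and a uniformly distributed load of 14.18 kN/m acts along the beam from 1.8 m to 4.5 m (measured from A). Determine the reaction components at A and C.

A_x = -43.73 kN, A_y = -38.71 kN, C_y = 176.2 kN

Resultant of the distributed load: 14.18 × 2.7 = 38.286 kN at 3.15 m from A.
Moments about A: C_y·3.9 − 40·1.9 − 50·sin29°·2.6 − 263.2 − 35·4.7 − (14.18·2.7)·3.15 = 0 → C_y = 687.326/3.9 = 176.237 ≈ 176.2 kN.
ΣF_y = 0: A_y + 176.237 − 40 − 50·sin29° − 35 − 14.18·2.7 = 0 → A_y = -38.71 kN.
ΣF_x = 0: A_x + 50·cos29° = 0 → A_x = -43.73 kN.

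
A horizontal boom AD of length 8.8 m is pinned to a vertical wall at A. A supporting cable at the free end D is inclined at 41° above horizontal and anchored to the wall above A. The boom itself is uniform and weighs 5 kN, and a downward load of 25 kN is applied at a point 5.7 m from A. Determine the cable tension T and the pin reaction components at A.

ΣM about A: T·sin41°·8.8 − 5·4.4 − 25·5.7 = 0 → T = 164.5/(8.8·0.656059) = 28.4931 ≈ 28.49 kN.
ΣF_x = 0: A_x − T·cos41° = 0 → A_x = 28.4931 × 0.75471 = 21.50 kN.
ΣF_y = 0: A_y + T·sin41° − 5 − 25 = 0 → A_y = 30 − 28.4931 × 0.656059 = 11.31 kN.

T = 28.49 kN, A_x = 21.50 kN, A_y = 11.31 kN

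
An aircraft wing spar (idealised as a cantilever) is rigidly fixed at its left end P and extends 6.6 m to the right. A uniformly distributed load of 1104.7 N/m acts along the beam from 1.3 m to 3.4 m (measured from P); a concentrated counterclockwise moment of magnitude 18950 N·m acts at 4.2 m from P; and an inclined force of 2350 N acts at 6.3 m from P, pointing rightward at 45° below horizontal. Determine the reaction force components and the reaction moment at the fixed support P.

P_x = -1662 N, P_y = 3982 N, M_P = -3030 N·m

Resultant of the distributed load: 1104.7 × 2.1 = 2319.87 N at 2.35 m from P.
ΣF_x = 0: P_x + 2350·cos45° = 0 → P_x = -1662 N.
ΣF_y = 0: P_y − 1104.7·2.1 − 2350·sin45° = 0 → P_y = 3982 N.
ΣM about P: M_P − (1104.7·2.1)·2.35 + 18950 − 2350·sin45°·6.3 = 0 → M_P = -3030 N·m.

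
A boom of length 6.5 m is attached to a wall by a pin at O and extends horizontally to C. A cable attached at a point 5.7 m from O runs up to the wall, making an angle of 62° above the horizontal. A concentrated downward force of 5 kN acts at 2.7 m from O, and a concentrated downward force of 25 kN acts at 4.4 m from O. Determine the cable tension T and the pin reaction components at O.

ΣM about O: T·sin62°·5.7 − 5·2.7 − 25·4.4 = 0 → T = 123.5/(5.7·0.882948) = 24.539 ≈ 24.54 kN.
ΣF_x = 0: O_x − T·cos62° = 0 → O_x = 24.539 × 0.469472 = 11.52 kN.
ΣF_y = 0: O_y + T·sin62° − 5 − 25 = 0 → O_y = 30 − 24.539 × 0.882948 = 8.333 kN.

T = 24.54 kN, O_x = 11.52 kN, O_y = 8.333 kN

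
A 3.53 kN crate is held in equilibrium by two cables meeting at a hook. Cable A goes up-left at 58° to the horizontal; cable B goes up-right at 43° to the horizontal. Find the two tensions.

ΣF_x = 0: −T_A·cos58° + T_B·cos43° = 0 → T_B = 0.724573·T_A.
ΣF_y = 0: T_A·sin58° + T_B·sin43° = 3.53.
Substitute: T_A·(0.848048 + 0.724573·0.681998) = 3.53 → T_A = 2.630 kN.
Then T_B = 0.724573 × 2.63 = 1.906 kN.

T_A = 2.630 kN, T_B = 1.906 kN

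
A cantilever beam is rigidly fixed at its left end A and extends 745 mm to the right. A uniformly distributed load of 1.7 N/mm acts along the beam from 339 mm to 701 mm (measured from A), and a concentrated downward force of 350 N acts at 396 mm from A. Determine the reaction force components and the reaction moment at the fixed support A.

A_x = 0, A_y = 965.4 N, M_A = 458600 N·mm

Resultant of the distributed load: 1.7 × 362 = 615.4 N at 520 mm from A.
ΣF_x = 0: A_x = 0.
ΣF_y = 0: A_y − 1.7·362 − 350 = 0 → A_y = 965.4 N.
ΣM about A: M_A − (1.7·362)·520 − 350·396 = 0 → M_A = 458600 N·mm.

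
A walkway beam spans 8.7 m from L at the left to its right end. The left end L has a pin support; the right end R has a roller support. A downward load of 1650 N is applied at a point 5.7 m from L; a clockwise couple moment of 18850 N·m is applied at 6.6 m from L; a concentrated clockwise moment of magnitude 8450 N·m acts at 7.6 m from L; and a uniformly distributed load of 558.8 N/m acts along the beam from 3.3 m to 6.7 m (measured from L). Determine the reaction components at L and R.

Resultant of the distributed load: 558.8 × 3.4 = 1899.92 N at 5 m from L.
ΣM about L: R_y·8.7 − 1650·5.7 − 18850 − 8450 − (558.8·3.4)·5 = 0 → R_y = 46204.6/8.7 = 5310.87 ≈ 5311 N.
ΣF_y = 0: L_y + 5310.87 − 1650 − 558.8·3.4 = 0 → L_y = -1761 N.
ΣF_x = 0: no horizontal applied forces, so L_x = 0.

L_x = 0, L_y = -1761 N, R_y = 5311 N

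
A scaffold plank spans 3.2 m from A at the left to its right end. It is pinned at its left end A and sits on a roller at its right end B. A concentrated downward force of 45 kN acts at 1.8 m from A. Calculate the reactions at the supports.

Moments about A: B_y·3.2 − 45·1.8 = 0 → B_y = 81/3.2 = 25.3125 ≈ 25.31 kN.
ΣF_y = 0: A_y + 25.3125 − 45 = 0 → A_y = 19.69 kN.
ΣF_x = 0: no horizontal applied forces, so A_x = 0.

A_x = 0, A_y = 19.69 kN, B_y = 25.31 kN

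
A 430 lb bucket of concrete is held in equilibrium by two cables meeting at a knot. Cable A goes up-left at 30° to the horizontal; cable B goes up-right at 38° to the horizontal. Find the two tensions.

T_A = 365.5 lb, T_B = 401.6 lb

ΣF_x = 0: −T_A·cos30° + T_B·cos38° = 0 → T_B = 1.099·T_A.
ΣF_y = 0: T_A·sin30° + T_B·sin38° = 430.
Substitute: T_A·(0.5 + 1.099·0.615661) = 430 → T_A = 365.456 ≈ 365.5 lb.
Then T_B = 1.099 × 365.456 = 401.6 lb.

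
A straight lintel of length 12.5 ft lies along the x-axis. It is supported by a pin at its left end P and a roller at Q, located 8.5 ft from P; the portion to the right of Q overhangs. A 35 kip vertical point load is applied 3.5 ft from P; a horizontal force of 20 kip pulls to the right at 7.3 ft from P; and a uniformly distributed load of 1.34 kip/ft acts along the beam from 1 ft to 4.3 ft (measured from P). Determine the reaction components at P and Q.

P_x = -20.00 kip, P_y = 23.63 kip, Q_y = 15.79 kip

Resultant of the distributed load: 1.34 × 3.3 = 4.422 kip at 2.65 ft from P.
Moments about P: Q_y·8.5 − 35·3.5 − (1.34·3.3)·2.65 = 0 → Q_y = 134.2183/8.5 = 15.7904 ≈ 15.79 kip.
ΣF_y = 0: P_y + 15.7904 − 35 − 1.34·3.3 = 0 → P_y = 23.63 kip.
ΣF_x = 0: P_x + 20 = 0 → P_x = -20.00 kip.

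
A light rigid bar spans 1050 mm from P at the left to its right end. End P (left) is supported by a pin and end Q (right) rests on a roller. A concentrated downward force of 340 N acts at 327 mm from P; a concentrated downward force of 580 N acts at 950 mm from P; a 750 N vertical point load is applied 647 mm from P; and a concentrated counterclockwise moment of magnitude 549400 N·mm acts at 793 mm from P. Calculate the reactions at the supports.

ΣM about P: Q_y·1050 − 340·327 − 580·950 − 750·647 + 549400 = 0 → Q_y = 598030/1050 = 569.552 ≈ 569.6 N.
ΣF_y = 0: P_y + 569.552 − 340 − 580 − 750 = 0 → P_y = 1100 N.
ΣF_x = 0: no horizontal applied forces, so P_x = 0.

P_x = 0, P_y = 1100 N, Q_y = 569.6 N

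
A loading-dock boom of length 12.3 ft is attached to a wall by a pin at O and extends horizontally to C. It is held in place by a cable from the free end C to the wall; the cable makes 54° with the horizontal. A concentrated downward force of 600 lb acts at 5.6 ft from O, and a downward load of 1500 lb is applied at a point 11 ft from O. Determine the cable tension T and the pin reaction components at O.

ΣM about O: T·sin54°·12.3 − 600·5.6 − 1500·11 = 0 → T = 19860/(12.3·0.809017) = 1995.8 ≈ 1996 lb.
ΣF_x = 0: O_x − T·cos54° = 0 → O_x = 1995.8 × 0.587785 = 1173 lb.
ΣF_y = 0: O_y + T·sin54° − 600 − 1500 = 0 → O_y = 2100 − 1995.8 × 0.809017 = 485.4 lb.

T = 1996 lb, O_x = 1173 lb, O_y = 485.4 lb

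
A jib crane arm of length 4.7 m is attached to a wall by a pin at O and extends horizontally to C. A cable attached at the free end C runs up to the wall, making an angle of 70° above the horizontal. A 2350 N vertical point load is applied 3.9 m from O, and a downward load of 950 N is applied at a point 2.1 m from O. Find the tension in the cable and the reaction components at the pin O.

T = 2527 N, O_x = 864.2 N, O_y = 925.5 N

ΣM about O: T·sin70°·4.7 − 2350·3.9 − 950·2.1 = 0 → T = 11160/(4.7·0.939693) = 2526.86 ≈ 2527 N.
ΣF_x = 0: O_x − T·cos70° = 0 → O_x = 2526.86 × 0.34202 = 864.2 N.
ΣF_y = 0: O_y + T·sin70° − 2350 − 950 = 0 → O_y = 3300 − 2526.86 × 0.939693 = 925.5 N.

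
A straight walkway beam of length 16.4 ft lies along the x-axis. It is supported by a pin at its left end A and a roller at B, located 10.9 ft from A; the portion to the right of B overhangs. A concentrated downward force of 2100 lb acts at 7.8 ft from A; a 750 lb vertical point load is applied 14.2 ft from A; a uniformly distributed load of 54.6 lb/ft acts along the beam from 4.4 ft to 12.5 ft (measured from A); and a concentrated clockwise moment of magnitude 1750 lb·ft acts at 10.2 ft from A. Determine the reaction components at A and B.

Resultant of the distributed load: 54.6 × 8.1 = 442.26 lb at 8.45 ft from A.
Taking moments about A: B_y·10.9 − 2100·7.8 − 750·14.2 − (54.6·8.1)·8.45 − 1750 = 0 → B_y = 32517.097/10.9 = 2983.22 ≈ 2983 lb.
ΣF_y = 0: A_y + 2983.22 − 2100 − 750 − 54.6·8.1 = 0 → A_y = 309.0 lb.
ΣF_x = 0: no horizontal applied forces, so A_x = 0.

A_x = 0, A_y = 309.0 lb, B_y = 2983 lb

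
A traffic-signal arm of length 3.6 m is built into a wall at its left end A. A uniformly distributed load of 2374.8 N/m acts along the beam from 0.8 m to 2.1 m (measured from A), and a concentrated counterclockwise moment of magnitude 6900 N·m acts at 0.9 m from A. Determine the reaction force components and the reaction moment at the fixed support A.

A_x = 0, A_y = 3087 N, M_A = -2424 N·m

Resultant of the distributed load: 2374.8 × 1.3 = 3087.24 N at 1.45 m from A.
ΣF_x = 0: A_x = 0.
ΣF_y = 0: A_y − 2374.8·1.3 = 0 → A_y = 3087 N.
ΣM about A: M_A − (2374.8·1.3)·1.45 + 6900 = 0 → M_A = -2424 N·m.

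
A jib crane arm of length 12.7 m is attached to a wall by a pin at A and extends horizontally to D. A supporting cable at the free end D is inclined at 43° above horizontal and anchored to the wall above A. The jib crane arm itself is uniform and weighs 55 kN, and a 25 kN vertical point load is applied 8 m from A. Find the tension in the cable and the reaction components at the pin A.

ΣM about A: T·sin43°·12.7 − 55·6.35 − 25·8 = 0 → T = 549.25/(12.7·0.681998) = 63.4137 ≈ 63.41 kN.
ΣF_x = 0: A_x − T·cos43° = 0 → A_x = 63.4137 × 0.731354 = 46.38 kN.
ΣF_y = 0: A_y + T·sin43° − 55 − 25 = 0 → A_y = 80 − 63.4137 × 0.681998 = 36.75 kN.

T = 63.41 kN, A_x = 46.38 kN, A_y = 36.75 kN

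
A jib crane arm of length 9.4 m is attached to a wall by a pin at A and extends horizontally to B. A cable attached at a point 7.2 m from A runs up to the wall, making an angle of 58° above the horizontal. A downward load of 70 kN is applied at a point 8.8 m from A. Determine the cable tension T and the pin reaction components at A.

T = 100.9 kN, A_x = 53.46 kN, A_y = -15.56 kN

ΣM about A: T·sin58°·7.2 − 70·8.8 = 0 → T = 616/(7.2·0.848048) = 100.885 ≈ 100.9 kN.
ΣF_x = 0: A_x − T·cos58° = 0 → A_x = 100.885 × 0.529919 = 53.46 kN.
ΣF_y = 0: A_y + T·sin58° − 70 = 0 → A_y = 70 − 100.885 × 0.848048 = -15.56 kN.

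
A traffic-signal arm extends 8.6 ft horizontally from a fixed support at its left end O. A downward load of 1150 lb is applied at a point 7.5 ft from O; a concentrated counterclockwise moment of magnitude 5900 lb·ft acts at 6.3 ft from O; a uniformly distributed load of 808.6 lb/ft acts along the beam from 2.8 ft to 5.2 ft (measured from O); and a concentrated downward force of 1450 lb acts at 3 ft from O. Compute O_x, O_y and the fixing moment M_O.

O_x = 0, O_y = 4541 lb, M_O = 14840 lb·ft

Resultant of the distributed load: 808.6 × 2.4 = 1940.64 lb at 4 ft from O.
ΣF_x = 0: O_x = 0.
ΣF_y = 0: O_y − 1150 − 808.6·2.4 − 1450 = 0 → O_y = 4541 lb.
ΣM about O: M_O − 1150·7.5 + 5900 − (808.6·2.4)·4 − 1450·3 = 0 → M_O = 14840 lb·ft.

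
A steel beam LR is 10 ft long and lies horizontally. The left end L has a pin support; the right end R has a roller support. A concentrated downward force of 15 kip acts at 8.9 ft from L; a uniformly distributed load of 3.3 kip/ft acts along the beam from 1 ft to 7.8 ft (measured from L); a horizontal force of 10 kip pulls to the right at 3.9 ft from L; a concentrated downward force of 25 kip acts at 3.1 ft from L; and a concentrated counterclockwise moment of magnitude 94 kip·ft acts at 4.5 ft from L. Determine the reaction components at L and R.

Resultant of the distributed load: 3.3 × 6.8 = 22.44 kip at 4.4 ft from L.
ΣM about L: R_y·10 − 15·8.9 − (3.3·6.8)·4.4 − 25·3.1 + 94 = 0 → R_y = 215.736/10 = 21.5736 ≈ 21.57 kip.
ΣF_y = 0: L_y + 21.5736 − 15 − 3.3·6.8 − 25 = 0 → L_y = 40.87 kip.
ΣF_x = 0: L_x + 10 = 0 → L_x = -10.00 kip.

L_x = -10.00 kip, L_y = 40.87 kip, R_y = 21.57 kip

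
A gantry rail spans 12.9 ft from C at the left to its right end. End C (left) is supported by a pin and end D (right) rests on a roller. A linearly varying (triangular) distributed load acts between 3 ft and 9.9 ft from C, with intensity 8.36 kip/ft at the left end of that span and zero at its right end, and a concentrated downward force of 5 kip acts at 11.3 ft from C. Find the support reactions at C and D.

C_x = 0, C_y = 17.61 kip, D_y = 16.23 kip

Resultant of the triangular load: ½ × 8.36 × 6.9 = 28.842 kip, acting at 5.3 ft from C (one-third of the span from the peak).
Moments about C: D_y·12.9 − (½·8.36·6.9)·5.3 − 5·11.3 = 0 → D_y = 209.3626/12.9 = 16.2297 ≈ 16.23 kip.
ΣF_y = 0: C_y + 16.2297 − ½·8.36·6.9 − 5 = 0 → C_y = 17.61 kip.
ΣF_x = 0: no horizontal applied forces, so C_x = 0.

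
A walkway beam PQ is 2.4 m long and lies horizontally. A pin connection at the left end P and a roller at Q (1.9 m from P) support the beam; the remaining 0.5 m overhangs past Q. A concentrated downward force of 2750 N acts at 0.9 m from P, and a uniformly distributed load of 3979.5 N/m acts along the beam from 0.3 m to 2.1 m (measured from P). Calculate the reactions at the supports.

Resultant of the distributed load: 3979.5 × 1.8 = 7163.1 N at 1.2 m from P.
Moments about P: Q_y·1.9 − 2750·0.9 − (3979.5·1.8)·1.2 = 0 → Q_y = 11070.72/1.9 = 5826.69 ≈ 5827 N.
ΣF_y = 0: P_y + 5826.69 − 2750 − 3979.5·1.8 = 0 → P_y = 4086 N.
ΣF_x = 0: no horizontal applied forces, so P_x = 0.

P_x = 0, P_y = 4086 N, Q_y = 5827 N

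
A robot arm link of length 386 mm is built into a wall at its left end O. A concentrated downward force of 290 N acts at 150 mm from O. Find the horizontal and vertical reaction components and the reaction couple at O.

O_x = 0, O_y = 290.0 N, M_O = 43500 N·mm

ΣF_x = 0: O_x = 0.
ΣF_y = 0: O_y − 290 = 0 → O_y = 290.0 N.
ΣM about O: M_O − 290·150 = 0 → M_O = 43500 N·mm.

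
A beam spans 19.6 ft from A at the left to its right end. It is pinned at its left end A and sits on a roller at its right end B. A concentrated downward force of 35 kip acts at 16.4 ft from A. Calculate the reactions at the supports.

ΣM about A: B_y·19.6 − 35·16.4 = 0 → B_y = 574/19.6 = 29.2857 ≈ 29.29 kip.
ΣF_y = 0: A_y + 29.2857 − 35 = 0 → A_y = 5.714 kip.
ΣF_x = 0: no horizontal applied forces, so A_x = 0.

A_x = 0, A_y = 5.714 kip, B_y = 29.29 kip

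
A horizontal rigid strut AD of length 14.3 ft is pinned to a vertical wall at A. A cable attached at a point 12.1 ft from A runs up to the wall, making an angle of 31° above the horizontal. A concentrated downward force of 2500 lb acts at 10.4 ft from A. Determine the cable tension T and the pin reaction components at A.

T = 4172 lb, A_x = 3576 lb, A_y = 351.2 lb

ΣM about A: T·sin31°·12.1 − 2500·10.4 = 0 → T = 26000/(12.1·0.515038) = 4172.04 ≈ 4172 lb.
ΣF_x = 0: A_x − T·cos31° = 0 → A_x = 4172.04 × 0.857167 = 3576 lb.
ΣF_y = 0: A_y + T·sin31° − 2500 = 0 → A_y = 2500 − 4172.04 × 0.515038 = 351.2 lb.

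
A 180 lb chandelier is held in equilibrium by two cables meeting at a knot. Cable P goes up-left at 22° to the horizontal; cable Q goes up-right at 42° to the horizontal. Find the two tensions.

ΣF_x = 0: −T_P·cos22° + T_Q·cos42° = 0 → T_Q = 1.24765·T_P.
ΣF_y = 0: T_P·sin22° + T_Q·sin42° = 180.
Substitute: T_P·(0.374607 + 1.24765·0.669131) = 180 → T_P = 148.828 ≈ 148.8 lb.
Then T_Q = 1.24765 × 148.828 = 185.7 lb.

T_P = 148.8 lb, T_Q = 185.7 lb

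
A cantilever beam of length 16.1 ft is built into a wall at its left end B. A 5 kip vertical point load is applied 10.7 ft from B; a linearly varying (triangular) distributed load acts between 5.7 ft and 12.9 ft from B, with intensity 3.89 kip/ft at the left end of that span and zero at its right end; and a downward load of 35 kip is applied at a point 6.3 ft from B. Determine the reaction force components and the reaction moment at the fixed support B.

Resultant of the triangular load: ½ × 3.89 × 7.2 = 14.004 kip, acting at 8.1 ft from B (one-third of the span from the peak).
ΣF_x = 0: B_x = 0.
ΣF_y = 0: B_y − 5 − ½·3.89·7.2 − 35 = 0 → B_y = 54.00 kip.
ΣM about B: M_B − 5·10.7 − (½·3.89·7.2)·8.1 − 35·6.3 = 0 → M_B = 387.4 kip·ft.

B_x = 0, B_y = 54.00 kip, M_B = 387.4 kip·ft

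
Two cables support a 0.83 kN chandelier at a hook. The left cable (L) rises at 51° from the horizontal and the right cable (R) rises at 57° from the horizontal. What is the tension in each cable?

ΣF_x = 0: −T_L·cos51° + T_R·cos57° = 0 → T_R = 1.15548·T_L.
ΣF_y = 0: T_L·sin51° + T_R·sin57° = 0.83.
Substitute: T_L·(0.777146 + 1.15548·0.838671) = 0.83 → T_L = 0.475314 ≈ 0.4753 kN.
Then T_R = 1.15548 × 0.475314 = 0.5492 kN.

T_L = 0.4753 kN, T_R = 0.5492 kN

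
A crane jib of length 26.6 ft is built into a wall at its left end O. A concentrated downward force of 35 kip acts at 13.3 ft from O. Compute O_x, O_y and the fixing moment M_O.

ΣF_x = 0: O_x = 0.
ΣF_y = 0: O_y − 35 = 0 → O_y = 35.00 kip.
ΣM about O: M_O − 35·13.3 = 0 → M_O = 465.5 kip·ft.

O_x = 0, O_y = 35.00 kip, M_O = 465.5 kip·ft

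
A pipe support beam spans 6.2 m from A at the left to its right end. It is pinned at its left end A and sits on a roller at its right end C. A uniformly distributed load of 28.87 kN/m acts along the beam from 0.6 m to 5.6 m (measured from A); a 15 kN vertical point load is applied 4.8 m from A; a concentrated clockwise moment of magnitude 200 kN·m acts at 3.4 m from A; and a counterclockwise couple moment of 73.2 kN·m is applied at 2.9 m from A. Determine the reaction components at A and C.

Resultant of the distributed load: 28.87 × 5 = 144.35 kN at 3.1 m from A.
Moments about A: C_y·6.2 − (28.87·5)·3.1 − 15·4.8 − 200 + 73.2 = 0 → C_y = 646.285/6.2 = 104.24 ≈ 104.2 kN.
ΣF_y = 0: A_y + 104.24 − 28.87·5 − 15 = 0 → A_y = 55.11 kN.
ΣF_x = 0: no horizontal applied forces, so A_x = 0.

A_x = 0, A_y = 55.11 kN, C_y = 104.2 kN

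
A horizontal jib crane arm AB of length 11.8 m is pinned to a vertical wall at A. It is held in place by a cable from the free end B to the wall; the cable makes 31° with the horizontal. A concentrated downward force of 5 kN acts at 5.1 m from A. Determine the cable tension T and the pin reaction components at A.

ΣM about A: T·sin31°·11.8 − 5·5.1 = 0 → T = 25.5/(11.8·0.515038) = 4.19584 ≈ 4.196 kN.
ΣF_x = 0: A_x − T·cos31° = 0 → A_x = 4.19584 × 0.857167 = 3.597 kN.
ΣF_y = 0: A_y + T·sin31° − 5 = 0 → A_y = 5 − 4.19584 × 0.515038 = 2.839 kN.

T = 4.196 kN, A_x = 3.597 kN, A_y = 2.839 kN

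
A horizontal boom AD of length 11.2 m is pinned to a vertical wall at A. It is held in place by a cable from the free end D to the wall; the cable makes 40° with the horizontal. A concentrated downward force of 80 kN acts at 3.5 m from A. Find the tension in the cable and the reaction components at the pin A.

T = 38.89 kN, A_x = 29.79 kN, A_y = 55.00 kN

ΣM about A: T·sin40°·11.2 − 80·3.5 = 0 → T = 280/(11.2·0.642788) = 38.8931 ≈ 38.89 kN.
ΣF_x = 0: A_x − T·cos40° = 0 → A_x = 38.8931 × 0.766044 = 29.79 kN.
ΣF_y = 0: A_y + T·sin40° − 80 = 0 → A_y = 80 − 38.8931 × 0.642788 = 55.00 kN.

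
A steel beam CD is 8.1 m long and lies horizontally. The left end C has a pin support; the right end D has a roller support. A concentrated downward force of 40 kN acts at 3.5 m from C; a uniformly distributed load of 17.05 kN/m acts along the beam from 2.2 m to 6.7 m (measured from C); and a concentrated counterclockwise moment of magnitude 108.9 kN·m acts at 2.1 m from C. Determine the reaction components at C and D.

Resultant of the distributed load: 17.05 × 4.5 = 76.725 kN at 4.45 m from C.
Taking moments about C: D_y·8.1 − 40·3.5 − (17.05·4.5)·4.45 + 108.9 = 0 → D_y = 372.52625/8.1 = 45.9909 ≈ 45.99 kN.
ΣF_y = 0: C_y + 45.9909 − 40 − 17.05·4.5 = 0 → C_y = 70.73 kN.
ΣF_x = 0: no horizontal applied forces, so C_x = 0.

C_x = 0, C_y = 70.73 kN, D_y = 45.99 kN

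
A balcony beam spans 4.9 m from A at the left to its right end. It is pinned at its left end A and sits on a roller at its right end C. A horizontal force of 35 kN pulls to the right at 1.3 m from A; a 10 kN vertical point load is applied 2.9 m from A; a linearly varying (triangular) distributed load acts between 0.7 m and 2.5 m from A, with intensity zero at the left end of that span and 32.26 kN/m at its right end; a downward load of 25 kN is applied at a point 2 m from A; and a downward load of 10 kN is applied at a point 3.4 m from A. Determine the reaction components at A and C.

A_x = -35.00 kN, A_y = 39.71 kN, C_y = 34.32 kN

Resultant of the triangular load: ½ × 32.26 × 1.8 = 29.034 kN, acting at 1.9 m from A (one-third of the span from the peak).
Taking moments about A: C_y·4.9 − 10·2.9 − (½·32.26·1.8)·1.9 − 25·2 − 10·3.4 = 0 → C_y = 168.1646/4.9 = 34.3193 ≈ 34.32 kN.
ΣF_y = 0: A_y + 34.3193 − 10 − ½·32.26·1.8 − 25 − 10 = 0 → A_y = 39.71 kN.
ΣF_x = 0: A_x + 35 = 0 → A_x = -35.00 kN.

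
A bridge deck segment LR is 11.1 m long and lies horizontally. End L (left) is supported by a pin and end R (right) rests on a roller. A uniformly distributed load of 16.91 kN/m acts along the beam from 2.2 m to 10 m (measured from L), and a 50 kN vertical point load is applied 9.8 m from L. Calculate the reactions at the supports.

L_x = 0, L_y = 65.27 kN, R_y = 116.6 kN

Resultant of the distributed load: 16.91 × 7.8 = 131.898 kN at 6.1 m from L.
Taking moments about L: R_y·11.1 − (16.91·7.8)·6.1 − 50·9.8 = 0 → R_y = 1294.5778/11.1 = 116.629 ≈ 116.6 kN.
ΣF_y = 0: L_y + 116.629 − 16.91·7.8 − 50 = 0 → L_y = 65.27 kN.
ΣF_x = 0: no horizontal applied forces, so L_x = 0.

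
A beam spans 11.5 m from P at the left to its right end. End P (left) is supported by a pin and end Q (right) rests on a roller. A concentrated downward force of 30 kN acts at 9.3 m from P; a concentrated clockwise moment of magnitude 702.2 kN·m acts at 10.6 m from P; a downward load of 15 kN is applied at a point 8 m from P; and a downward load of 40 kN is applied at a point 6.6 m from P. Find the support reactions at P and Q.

P_x = 0, P_y = -33.71 kN, Q_y = 118.7 kN

Taking moments about P: Q_y·11.5 − 30·9.3 − 702.2 − 15·8 − 40·6.6 = 0 → Q_y = 1365.2/11.5 = 118.713 ≈ 118.7 kN.
ΣF_y = 0: P_y + 118.713 − 30 − 15 − 40 = 0 → P_y = -33.71 kN.
ΣF_x = 0: no horizontal applied forces, so P_x = 0.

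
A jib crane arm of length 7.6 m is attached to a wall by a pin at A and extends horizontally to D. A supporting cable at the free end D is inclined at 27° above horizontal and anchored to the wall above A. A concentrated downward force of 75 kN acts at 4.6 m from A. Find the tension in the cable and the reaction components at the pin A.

ΣM about A: T·sin27°·7.6 − 75·4.6 = 0 → T = 345/(7.6·0.45399) = 99.9906 ≈ 99.99 kN.
ΣF_x = 0: A_x − T·cos27° = 0 → A_x = 99.9906 × 0.891007 = 89.09 kN.
ΣF_y = 0: A_y + T·sin27° − 75 = 0 → A_y = 75 − 99.9906 × 0.45399 = 29.61 kN.

T = 99.99 kN, A_x = 89.09 kN, A_y = 29.61 kN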